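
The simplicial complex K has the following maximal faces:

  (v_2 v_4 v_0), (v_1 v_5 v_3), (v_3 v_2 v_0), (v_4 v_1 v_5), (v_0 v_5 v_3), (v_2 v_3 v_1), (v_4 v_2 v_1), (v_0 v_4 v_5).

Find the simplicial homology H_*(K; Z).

Order the vertices as v_0 < v_1 < v_2 < v_3 < v_4 < v_5. Listing each simplex with vertices in this order, K has dimension 2 with simplices:

  0-simplices (6): [v_0], [v_1], [v_2], [v_3], [v_4], [v_5]
  1-simplices (12): [v_0,v_2], [v_0,v_3], [v_0,v_4], [v_0,v_5], [v_1,v_2], [v_1,v_3], [v_1,v_4], [v_1,v_5], [v_2,v_3], [v_2,v_4], [v_3,v_5], [v_4,v_5]
  2-simplices (8): [v_0,v_2,v_3], [v_0,v_2,v_4], [v_0,v_3,v_5], [v_0,v_4,v_5], [v_1,v_2,v_3], [v_1,v_2,v_4], [v_1,v_3,v_5], [v_1,v_4,v_5]

so the chain groups are C_0 ≅ Z^6, C_1 ≅ Z^12, C_2 ≅ Z^8.

The boundary map ∂_1: C_1 → C_0 sends each edge [p,q] (with p < q) to q − p. For instance
  ∂[v_0,v_5] = [v_5] − [v_0].
The 6×12 boundary matrix has rank 5 and Smith normal form diag(1,1,1,1,1).

The boundary map ∂_2: C_2 → C_1 sends each 2-simplex [p,q,r] to [q,r] − [p,r] + [p,q]. For instance
  ∂[v_0,v_4,v_5] = [v_4,v_5] − [v_0,v_5] + [v_0,v_4],
  ∂[v_1,v_4,v_5] = [v_4,v_5] − [v_1,v_5] + [v_1,v_4].
The 12×8 boundary matrix has rank 7 and Smith normal form diag(1,1,1,1,1,1,1).

From H_k ≅ ker(∂_k) / im(∂_{k+1}) we obtain:

  H_0: rank C_0 − rank ∂_1 = 6 − 5 = 1, and the invariant factors of ∂_1 are all 1, so H_0 = Z.
  H_1: rank ker ∂_1 − rank ∂_2 = (12 − 5) − 7 = 0, and the invariant factors of ∂_2 are all 1, so H_1 = 0.
  H_2: rank ker ∂_2 − rank ∂_3 = (8 − 7) − 0 = 1, and there is no ∂_3, so H_2 = Z.

As a check, the Euler characteristic is 6 − 12 + 8 = 2, which agrees with 1 − 0 + 1 = 2.

H_0 ≅ Z,  H_1 = 0,  H_2 ≅ Z.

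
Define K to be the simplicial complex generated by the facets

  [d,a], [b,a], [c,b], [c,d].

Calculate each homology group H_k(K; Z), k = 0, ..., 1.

H_0 = Z,  H_1 = Z.

Take the total order a < b < c < d on the vertex set. Then K (dimension 1) consists of the simplices:

  0-simplices (4): a, b, c, d
  1-simplices (4): ab, ad, bc, cd

giving chain groups C_0 ≅ Z^4, C_1 ≅ Z^4.

Boundary ∂_1: C_1 → C_0 is given by ∂[p,q] = [q] − [p].
The resulting 4×4 matrix has rank 3, and its Smith normal form has invariant factors (1,1,1).

Computing H_k = (kernel of ∂_k) / (image of ∂_{k+1}):

  H_0: rank C_0 − rank ∂_1 = 4 − 3 = 1, and the invariant factors of ∂_1 are all 1, so H_0 = Z.
  H_1: rank ker ∂_1 − rank ∂_2 = (4 − 3) − 0 = 1, and there is no ∂_2, so H_1 = Z.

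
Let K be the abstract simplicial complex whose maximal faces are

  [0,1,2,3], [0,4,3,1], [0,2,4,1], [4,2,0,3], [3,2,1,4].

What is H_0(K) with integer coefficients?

K has 5 vertices, 10 edges, 10 triangles, 5 3-simplices.
rank ∂_0 = 0, rank ∂_1 = 4 ⇒ b_0 = 5 − 0 − 4 = 1; all invariant factors of ∂_1 are 1 so no torsion. So H_0 = Z.

H_0 = Z.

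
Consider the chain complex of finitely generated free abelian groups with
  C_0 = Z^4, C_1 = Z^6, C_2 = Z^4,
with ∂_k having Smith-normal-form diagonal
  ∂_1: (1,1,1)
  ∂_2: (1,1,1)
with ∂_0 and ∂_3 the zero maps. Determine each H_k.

H_0: b_0 = 4 − 0 − 3 = 1; torsion from ∂_1 factors > 1: none. So H_0 = Z.
H_1: b_1 = 6 − 3 − 3 = 0; torsion from ∂_2 factors > 1: none. So H_1 = 0.
H_2: b_2 = 4 − 3 − 0 = 1; torsion from ∂_3 factors > 1: none. So H_2 = Z.

H_0 = Z,  H_1 = 0,  H_2 = Z.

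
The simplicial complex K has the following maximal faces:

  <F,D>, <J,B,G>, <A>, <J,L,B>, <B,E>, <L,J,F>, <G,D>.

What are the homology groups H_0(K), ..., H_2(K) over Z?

H_0 = Z^2,  H_1 = Z,  H_2 = 0.

Take the total order A < B < D < E < F < G < J < L on the vertex set. Then K (dimension 2) consists of the simplices:

  0-simplices (8): A, B, D, E, F, G, J, L
  1-simplices (10): BE, BG, BJ, BL, DF, DG, FJ, FL, GJ, JL
  2-simplices (3): BGJ, BJL, FJL

so the chain groups are C_0 ≅ Z^8, C_1 ≅ Z^10, C_2 ≅ Z^3.

∂_1: C_1 → C_0 maps an edge to its endpoints' difference, ∂[p,q] = q − p.
The resulting 8×10 matrix has rank 6, and its Smith normal form has invariant factors (1,1,1,1,1,1).

The boundary map ∂_2: C_2 → C_1 sends each 2-simplex [p,q,r] to [q,r] − [p,r] + [p,q]. For instance
  ∂BGJ = GJ − BJ + BG,
  ∂FJL = JL − FL + FJ.
This gives a 10×3 integer matrix of rank 3; reducing to Smith normal form yields diagonal entries (1,1,1).

From H_k ≅ ker(∂_k) / im(∂_{k+1}) we obtain:

  H_0: rank C_0 − rank ∂_1 = 8 − 6 = 2, and the invariant factors of ∂_1 are all 1, so H_0 = Z^2.
  H_1: rank ker ∂_1 − rank ∂_2 = (10 − 6) − 3 = 1, and the invariant factors of ∂_2 are all 1, so H_1 = Z.
  H_2: rank ker ∂_2 − rank ∂_3 = (3 − 3) − 0 = 0, and there is no ∂_3, so H_2 = 0.

As a check, the Euler characteristic is 8 − 10 + 3 = 1, which agrees with 2 − 1 + 0 = 1.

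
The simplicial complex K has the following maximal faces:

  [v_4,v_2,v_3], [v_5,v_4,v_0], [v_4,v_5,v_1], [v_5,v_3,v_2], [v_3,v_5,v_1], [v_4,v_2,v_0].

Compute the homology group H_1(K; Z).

K has 6 vertices, 12 edges, 6 triangles.
rank ∂_1 = 5, rank ∂_2 = 6 ⇒ b_1 = 12 − 5 − 6 = 1; all invariant factors of ∂_2 are 1 so no torsion. So H_1 ≅ Z.

H_1 ≅ Z.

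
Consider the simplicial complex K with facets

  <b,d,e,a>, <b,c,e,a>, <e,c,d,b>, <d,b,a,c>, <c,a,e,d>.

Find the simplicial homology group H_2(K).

K has 5 vertices, 10 edges, 10 triangles, 5 3-simplices.
rank ∂_2 = 6, rank ∂_3 = 4 ⇒ b_2 = 10 − 6 − 4 = 0; all invariant factors of ∂_3 are 1 so no torsion. So H_2 = 0.

H_2 = 0.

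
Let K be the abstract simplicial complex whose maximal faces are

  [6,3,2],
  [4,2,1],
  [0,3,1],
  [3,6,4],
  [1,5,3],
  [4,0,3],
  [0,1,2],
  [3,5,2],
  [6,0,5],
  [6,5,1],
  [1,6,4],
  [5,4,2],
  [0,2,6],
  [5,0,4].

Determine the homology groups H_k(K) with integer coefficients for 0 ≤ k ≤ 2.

H_0 ≅ Z,  H_1 ≅ Z^2,  H_2 ≅ Z.

K has 7 vertices, 21 edges, 14 triangles.
rank ∂_0 = 0, rank ∂_1 = 6 ⇒ b_0 = 7 − 0 − 6 = 1; all invariant factors of ∂_1 are 1 so no torsion. So H_0 = Z.
rank ∂_1 = 6, rank ∂_2 = 13 ⇒ b_1 = 21 − 6 − 13 = 2; all invariant factors of ∂_2 are 1 so no torsion. So H_1 = Z^2.
rank ∂_2 = 13, rank ∂_3 = 0 ⇒ b_2 = 14 − 13 − 0 = 1. So H_2 = Z.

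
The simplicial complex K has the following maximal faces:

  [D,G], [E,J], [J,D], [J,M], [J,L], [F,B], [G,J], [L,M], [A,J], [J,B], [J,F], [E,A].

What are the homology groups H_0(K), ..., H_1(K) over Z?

H_0 = Z,  H_1 = Z^4.

Take the total order A < B < D < E < F < G < J < L < M on the vertex set. Then K (dimension 1) consists of the simplices:

  0-simplices (9): A, B, D, E, F, G, J, L, M
  1-simplices (12): AE, AJ, BF, BJ, DG, DJ, EJ, FJ, GJ, JL, JM, LM

giving chain groups C_0 ≅ Z^9, C_1 ≅ Z^12.

Boundary ∂_1: C_1 → C_0 is given by ∂[p,q] = [q] − [p]. For instance
  ∂AJ = J − A.
The resulting 9×12 matrix has rank 8, and its Smith normal form has invariant factors (1,1,1,1,1,1,1,1).

From H_k ≅ ker(∂_k) / im(∂_{k+1}) we obtain:

  H_0: rank C_0 − rank ∂_1 = 9 − 8 = 1, and the invariant factors of ∂_1 are all 1, so H_0 ≅ Z.
  H_1: rank ker ∂_1 − rank ∂_2 = (12 − 8) − 0 = 4, and there is no ∂_2, so H_1 ≅ Z^4.

(K is a triangulation of a wedge of 4 circles.)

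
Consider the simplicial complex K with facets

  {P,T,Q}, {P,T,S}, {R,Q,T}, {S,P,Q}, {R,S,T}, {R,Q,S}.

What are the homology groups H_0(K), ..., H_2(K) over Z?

H_0 = Z,  H_1 = 0,  H_2 = Z.

Fix the vertex order P < Q < R < S < T and write every simplex with vertices in increasing order. Then dim K = 2 and the simplices of K are:

  0-simplices (5): P, Q, R, S, T
  1-simplices (9): PQ, PS, PT, QR, QS, QT, RS, RT, ST
  2-simplices (6): PQS, PQT, PST, QRS, QRT, RST

so the chain groups are C_0 ≅ Z^5, C_1 ≅ Z^9, C_2 ≅ Z^6.

Boundary ∂_1: C_1 → C_0 is given by ∂[p,q] = [q] − [p]. For instance
  ∂QT = T − Q.
The resulting 5×9 matrix has rank 4, and its Smith normal form has invariant factors (1,1,1,1).

The boundary map ∂_2: C_2 → C_1 maps a triangle to the signed sum of its edges. For instance
  ∂RST = ST − RT + RS,
  ∂PST = ST − PT + PS.
The 9×6 boundary matrix has rank 5 and Smith normal form diag(1,1,1,1,1).

Computing H_k = (kernel of ∂_k) / (image of ∂_{k+1}):

  H_0: rank C_0 − rank ∂_1 = 5 − 4 = 1, and the invariant factors of ∂_1 are all 1, so H_0 ≅ Z.
  H_1: rank ker ∂_1 − rank ∂_2 = (9 − 4) − 5 = 0, and the invariant factors of ∂_2 are all 1, so H_1 ≅ 0.
  H_2: rank ker ∂_2 − rank ∂_3 = (6 − 5) − 0 = 1, and there is no ∂_3, so H_2 ≅ Z.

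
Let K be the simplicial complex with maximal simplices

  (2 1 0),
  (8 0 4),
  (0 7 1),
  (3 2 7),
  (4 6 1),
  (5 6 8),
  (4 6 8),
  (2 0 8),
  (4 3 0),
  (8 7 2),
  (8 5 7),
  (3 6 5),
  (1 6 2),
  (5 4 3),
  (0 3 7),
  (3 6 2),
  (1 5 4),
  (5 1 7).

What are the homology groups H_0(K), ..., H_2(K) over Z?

H_0 = Z,  H_1 = Z ⊕ Z/2,  H_2 = 0.

Take the total order 0 < 1 < 2 < 3 < 4 < 5 < 6 < 7 < 8 on the vertex set. Then K (dimension 2) consists of the simplices:

  0-simplices (9): [0], [1], [2], [3], [4], [5], [6], [7], [8]
  1-simplices (27): (27 of them)
  2-simplices (18): [0,1,2], [0,1,7], [0,2,8], [0,3,4], [0,3,7], [0,4,8], [1,2,6], [1,4,5], [1,4,6], [1,5,7], [2,3,6], [2,3,7], [2,7,8], [3,4,5], [3,5,6], [4,6,8], [5,6,8], [5,7,8]

Hence C_0 ≅ Z^9, C_1 ≅ Z^27, C_2 ≅ Z^18.

The boundary map ∂_1: C_1 → C_0 maps an edge to its endpoints' difference, ∂[p,q] = q − p.
The 9×27 boundary matrix has rank 8 and Smith normal form diag(1,1,1,1,1,1,1,1).

Boundary ∂_2: C_2 → C_1 maps a triangle to the signed sum of its edges. For instance
  ∂[1,5,7] = [5,7] − [1,7] + [1,5],
  ∂[2,7,8] = [7,8] − [2,8] + [2,7].
The 27×18 boundary matrix has rank 18 and Smith normal form diag(1,1,1,1,1,1,1,1,1,1,1,1,1,1,1,1,1,2).

Now H_k = ker ∂_k / im ∂_{k+1}, so:

  H_0: rank C_0 − rank ∂_1 = 9 − 8 = 1, and the invariant factors of ∂_1 are all 1, so H_0 ≅ Z.
  H_1: rank ker ∂_1 − rank ∂_2 = (27 − 8) − 18 = 1, and ∂_2 has invariant factor 2 > 1, so H_1 ≅ Z ⊕ Z/2.
  H_2: rank ker ∂_2 − rank ∂_3 = (18 − 18) − 0 = 0, and there is no ∂_3, so H_2 ≅ 0.

As a check, the Euler characteristic is 9 − 27 + 18 = 0, which agrees with 1 − 1 + 0 = 0.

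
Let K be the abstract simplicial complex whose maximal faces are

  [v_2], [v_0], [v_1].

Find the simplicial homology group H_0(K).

Order the vertices as v_0 < v_1 < v_2. Listing each simplex with vertices in this order, K has dimension 0 with simplices:

  0-simplices (3): [v_0], [v_1], [v_2]

so the chain groups are C_0 ≅ Z^3.

Computing H_k = (kernel of ∂_k) / (image of ∂_{k+1}):

  H_0: rank C_0 − rank ∂_1 = 3 − 0 = 3, and there is no ∂_1, so H_0 = Z^3.

H_0 ≅ Z^3.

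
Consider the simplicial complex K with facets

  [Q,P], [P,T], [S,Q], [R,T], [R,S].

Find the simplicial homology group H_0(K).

H_0 ≅ Z.

Fix the vertex order P < Q < R < S < T and write every simplex with vertices in increasing order. Then dim K = 1 and the simplices of K are:

  0-simplices (5): P, Q, R, S, T
  1-simplices (5): PQ, PT, QS, RS, RT

Hence C_0 ≅ Z^5, C_1 ≅ Z^5.

∂_1: C_1 → C_0 maps an edge to its endpoints' difference, ∂[p,q] = q − p. For instance
  ∂QS = S − Q.
The resulting 5×5 matrix has rank 4, and its Smith normal form has invariant factors (1,1,1,1).

Reading off H_k = ker ∂_k / im ∂_{k+1}:

  H_0: rank C_0 − rank ∂_1 = 5 − 4 = 1, and the invariant factors of ∂_1 are all 1, so H_0 = Z.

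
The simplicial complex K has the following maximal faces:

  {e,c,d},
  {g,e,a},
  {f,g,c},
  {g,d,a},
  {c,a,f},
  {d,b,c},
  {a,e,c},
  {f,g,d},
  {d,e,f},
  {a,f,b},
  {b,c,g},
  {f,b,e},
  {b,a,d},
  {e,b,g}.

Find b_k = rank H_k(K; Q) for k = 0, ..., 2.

Order the vertices as a < b < c < d < e < f < g. Listing each simplex with vertices in this order, K has dimension 2 with simplices:

  0-simplices (7): a, b, c, d, e, f, g
  1-simplices (21): ab, ac, ad, ae, af, ag, bc, bd, be, bf, bg, cd, ce, cf, cg, de, df, dg, ef, eg, fg
  2-simplices (14): abd, abf, ace, acf, adg, aeg, bcd, bcg, bef, beg, cde, cfg, def, dfg

Hence C_0 ≅ Z^7, C_1 ≅ Z^21, C_2 ≅ Z^14.

∂_1: C_1 → C_0 sends each edge [p,q] (with p < q) to q − p. For instance
  ∂cd = d − c.
The 7×21 boundary matrix has rank 6 and Smith normal form diag(1,1,1,1,1,1).

Boundary ∂_2: C_2 → C_1 acts by ∂[p,q,r] = [q,r] − [p,r] + [p,q]. For instance
  ∂bef = ef − bf + be,
  ∂dfg = fg − dg + df.
As a 21×14 matrix over Z this has rank 13, with invariant factors (1,1,1,1,1,1,1,1,1,1,1,1,1).

Reading off H_k = ker ∂_k / im ∂_{k+1}:

  H_0: rank C_0 − rank ∂_1 = 7 − 6 = 1, and the invariant factors of ∂_1 are all 1, so H_0 ≅ Z.
  H_1: rank ker ∂_1 − rank ∂_2 = (21 − 6) − 13 = 2, and the invariant factors of ∂_2 are all 1, so H_1 ≅ Z^2.
  H_2: rank ker ∂_2 − rank ∂_3 = (14 − 13) − 0 = 1, and there is no ∂_3, so H_2 ≅ Z.

Hence the Betti numbers are b_0 = 1, b_1 = 2, b_2 = 1.

b_0 = 1, b_1 = 2, b_2 = 1.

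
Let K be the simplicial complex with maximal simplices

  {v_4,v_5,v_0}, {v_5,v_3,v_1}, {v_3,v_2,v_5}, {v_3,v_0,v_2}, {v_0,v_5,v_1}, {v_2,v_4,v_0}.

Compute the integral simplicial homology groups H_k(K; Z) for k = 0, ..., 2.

H_0 = Z,  H_1 = Z,  H_2 = 0.

We work with the vertex ordering v_0 < v_1 < v_2 < v_3 < v_4 < v_5. The simplices of K, each written with vertices in increasing order, are:

  0-simplices (6): [v_0], [v_1], [v_2], [v_3], [v_4], [v_5]
  1-simplices (12): [v_0,v_1], [v_0,v_2], [v_0,v_3], [v_0,v_4], [v_0,v_5], [v_1,v_3], [v_1,v_5], [v_2,v_3], [v_2,v_4], [v_2,v_5], [v_3,v_5], [v_4,v_5]
  2-simplices (6): [v_0,v_1,v_5], [v_0,v_2,v_3], [v_0,v_2,v_4], [v_0,v_4,v_5], [v_1,v_3,v_5], [v_2,v_3,v_5]

giving chain groups C_0 ≅ Z^6, C_1 ≅ Z^12, C_2 ≅ Z^6.

Boundary ∂_1: C_1 → C_0 maps an edge to its endpoints' difference, ∂[p,q] = q − p. For instance
  ∂[v_3,v_5] = [v_5] − [v_3].
As a 6×12 matrix over Z this has rank 5, with invariant factors (1,1,1,1,1).

The boundary map ∂_2: C_2 → C_1 acts by ∂[p,q,r] = [q,r] − [p,r] + [p,q]. For instance
  ∂[v_0,v_1,v_5] = [v_1,v_5] − [v_0,v_5] + [v_0,v_1],
  ∂[v_0,v_2,v_3] = [v_2,v_3] − [v_0,v_3] + [v_0,v_2].
As a 12×6 matrix over Z this has rank 6, with invariant factors (1,1,1,1,1,1).

From H_k ≅ ker(∂_k) / im(∂_{k+1}) we obtain:

  H_0: rank C_0 − rank ∂_1 = 6 − 5 = 1, and the invariant factors of ∂_1 are all 1, so H_0 = Z.
  H_1: rank ker ∂_1 − rank ∂_2 = (12 − 5) − 6 = 1, and the invariant factors of ∂_2 are all 1, so H_1 = Z.
  H_2: rank ker ∂_2 − rank ∂_3 = (6 − 6) − 0 = 0, and there is no ∂_3, so H_2 = 0.

(K is a triangulation of the cylinder S^1 x I.)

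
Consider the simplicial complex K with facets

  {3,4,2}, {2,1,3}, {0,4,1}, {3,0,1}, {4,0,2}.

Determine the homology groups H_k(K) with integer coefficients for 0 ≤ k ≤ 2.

Fix the vertex order 0 < 1 < 2 < 3 < 4 and write every simplex with vertices in increasing order. Then dim K = 2 and the simplices of K are:

  0-simplices (5): [0], [1], [2], [3], [4]
  1-simplices (10): [0,1], [0,2], [0,3], [0,4], [1,2], [1,3], [1,4], [2,3], [2,4], [3,4]
  2-simplices (5): [0,1,3], [0,1,4], [0,2,4], [1,2,3], [2,3,4]

giving chain groups C_0 ≅ Z^5, C_1 ≅ Z^10, C_2 ≅ Z^5.

∂_1: C_1 → C_0 sends each edge [p,q] (with p < q) to q − p.
As a 5×10 matrix over Z this has rank 4, with invariant factors (1,1,1,1).

∂_2: C_2 → C_1 maps a triangle to the signed sum of its edges. For instance
  ∂[0,1,3] = [1,3] − [0,3] + [0,1],
  ∂[0,2,4] = [2,4] − [0,4] + [0,2].
As a 10×5 matrix over Z this has rank 5, with invariant factors (1,1,1,1,1).

Reading off H_k = ker ∂_k / im ∂_{k+1}:

  H_0: rank C_0 − rank ∂_1 = 5 − 4 = 1, and the invariant factors of ∂_1 are all 1, so H_0 = Z.
  H_1: rank ker ∂_1 − rank ∂_2 = (10 − 4) − 5 = 1, and the invariant factors of ∂_2 are all 1, so H_1 = Z.
  H_2: rank ker ∂_2 − rank ∂_3 = (5 − 5) − 0 = 0, and there is no ∂_3, so H_2 = 0.

H_0 ≅ Z,  H_1 ≅ Z,  H_2 = 0.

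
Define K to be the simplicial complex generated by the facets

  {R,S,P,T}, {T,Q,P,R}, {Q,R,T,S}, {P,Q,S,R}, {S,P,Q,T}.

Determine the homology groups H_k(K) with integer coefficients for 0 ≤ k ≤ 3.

H_0 ≅ Z,  H_1 = 0,  H_2 = 0,  H_3 ≅ Z.

Take the total order P < Q < R < S < T on the vertex set. Then K (dimension 3) consists of the simplices:

  0-simplices (5): P, Q, R, S, T
  1-simplices (10): PQ, PR, PS, PT, QR, QS, QT, RS, RT, ST
  2-simplices (10): PQR, PQS, PQT, PRS, PRT, PST, QRS, QRT, QST, RST
  3-simplices (5): PQRS, PQRT, PQST, PRST, QRST

so the chain groups are C_0 ≅ Z^5, C_1 ≅ Z^10, C_2 ≅ Z^10, C_3 ≅ Z^5.

The boundary map ∂_1: C_1 → C_0 sends each edge [p,q] (with p < q) to q − p. For instance
  ∂QT = T − Q.
This gives a 5×10 integer matrix of rank 4; reducing to Smith normal form yields diagonal entries (1,1,1,1).

∂_2: C_2 → C_1 acts by ∂[p,q,r] = [q,r] − [p,r] + [p,q]. For instance
  ∂PST = ST − PT + PS,
  ∂PQT = QT − PT + PQ.
The resulting 10×10 matrix has rank 6, and its Smith normal form has invariant factors (1,1,1,1,1,1).

∂_3: C_3 → C_2 sends each 3-simplex σ to the alternating sum Σ_i (−1)^i (σ with its i-th vertex removed). For instance
  ∂QRST = RST − QST + QRT − QRS,
  ∂PQST = QST − PST + PQT − PQS.
The resulting 10×5 matrix has rank 4, and its Smith normal form has invariant factors (1,1,1,1).

Computing H_k = (kernel of ∂_k) / (image of ∂_{k+1}):

  H_0: rank C_0 − rank ∂_1 = 5 − 4 = 1, and the invariant factors of ∂_1 are all 1, so H_0 ≅ Z.
  H_1: rank ker ∂_1 − rank ∂_2 = (10 − 4) − 6 = 0, and the invariant factors of ∂_2 are all 1, so H_1 ≅ 0.
  H_2: rank ker ∂_2 − rank ∂_3 = (10 − 6) − 4 = 0, and the invariant factors of ∂_3 are all 1, so H_2 ≅ 0.
  H_3: rank ker ∂_3 − rank ∂_4 = (5 − 4) − 0 = 1, and there is no ∂_4, so H_3 ≅ Z.

As a check, the Euler characteristic is 5 − 10 + 10 − 5 = 0, which agrees with 1 − 0 + 0 − 1 = 0.
(K is a triangulation of the 3-sphere S^3.)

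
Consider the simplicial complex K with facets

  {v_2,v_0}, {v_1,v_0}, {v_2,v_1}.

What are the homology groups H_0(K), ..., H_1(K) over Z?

H_0 = Z,  H_1 = Z.

Order the vertices as v_0 < v_1 < v_2. Listing each simplex with vertices in this order, K has dimension 1 with simplices:

  0-simplices (3): [v_0], [v_1], [v_2]
  1-simplices (3): [v_0,v_1], [v_0,v_2], [v_1,v_2]

giving chain groups C_0 ≅ Z^3, C_1 ≅ Z^3.

Boundary ∂_1: C_1 → C_0 sends each edge [p,q] (with p < q) to q − p. For instance
  ∂[v_0,v_2] = [v_2] − [v_0].
The 3×3 boundary matrix has rank 2 and Smith normal form diag(1,1).

From H_k ≅ ker(∂_k) / im(∂_{k+1}) we obtain:

  H_0: rank C_0 − rank ∂_1 = 3 − 2 = 1, and the invariant factors of ∂_1 are all 1, so H_0 = Z.
  H_1: rank ker ∂_1 − rank ∂_2 = (3 − 2) − 0 = 1, and there is no ∂_2, so H_1 = Z.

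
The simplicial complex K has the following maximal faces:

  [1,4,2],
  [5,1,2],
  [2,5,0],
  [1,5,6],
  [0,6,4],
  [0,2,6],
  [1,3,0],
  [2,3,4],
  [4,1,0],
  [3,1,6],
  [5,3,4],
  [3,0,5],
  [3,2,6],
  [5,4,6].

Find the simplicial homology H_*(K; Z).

Order the vertices as 0 < 1 < 2 < 3 < 4 < 5 < 6. Listing each simplex with vertices in this order, K has dimension 2 with simplices:

  0-simplices (7): [0], [1], [2], [3], [4], [5], [6]
  1-simplices (21): [0,1], [0,2], [0,3], [0,4], [0,5], [0,6], [1,2], [1,3], [1,4], [1,5], [1,6], [2,3], [2,4], [2,5], [2,6], [3,4], [3,5], [3,6], [4,5], [4,6], [5,6]
  2-simplices (14): [0,1,3], [0,1,4], [0,2,5], [0,2,6], [0,3,5], [0,4,6], [1,2,4], [1,2,5], [1,3,6], [1,5,6], [2,3,4], [2,3,6], [3,4,5], [4,5,6]

Hence C_0 ≅ Z^7, C_1 ≅ Z^21, C_2 ≅ Z^14.

∂_1: C_1 → C_0 sends each edge [p,q] (with p < q) to q − p. For instance
  ∂[0,2] = [2] − [0].
As a 7×21 matrix over Z this has rank 6, with invariant factors (1,1,1,1,1,1).

The boundary map ∂_2: C_2 → C_1 sends each 2-simplex [p,q,r] to [q,r] − [p,r] + [p,q]. For instance
  ∂[3,4,5] = [4,5] − [3,5] + [3,4],
  ∂[0,3,5] = [3,5] − [0,5] + [0,3].
This gives a 21×14 integer matrix of rank 13; reducing to Smith normal form yields diagonal entries (1,1,1,1,1,1,1,1,1,1,1,1,1).

Now H_k = ker ∂_k / im ∂_{k+1}, so:

  H_0: rank C_0 − rank ∂_1 = 7 − 6 = 1, and the invariant factors of ∂_1 are all 1, so H_0 = Z.
  H_1: rank ker ∂_1 − rank ∂_2 = (21 − 6) − 13 = 2, and the invariant factors of ∂_2 are all 1, so H_1 = Z^2.
  H_2: rank ker ∂_2 − rank ∂_3 = (14 − 13) − 0 = 1, and there is no ∂_3, so H_2 = Z.

(K is a triangulation of the torus T^2.)

H_0 ≅ Z,  H_1 ≅ Z^2,  H_2 ≅ Z.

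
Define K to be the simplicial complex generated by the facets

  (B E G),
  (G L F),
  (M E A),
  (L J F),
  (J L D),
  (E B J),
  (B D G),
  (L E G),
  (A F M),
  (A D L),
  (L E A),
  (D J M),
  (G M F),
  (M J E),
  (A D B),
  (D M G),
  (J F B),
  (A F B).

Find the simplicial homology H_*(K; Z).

We work with the vertex ordering A < B < D < E < F < G < J < L < M. The simplices of K, each written with vertices in increasing order, are:

  0-simplices (9): A, B, D, E, F, G, J, L, M
  1-simplices (27): AB, AD, AE, AF, AL, AM, BD, BE, BF, BG, BJ, DG, DJ, DL, DM, EG, EJ, EL, EM, FG, FJ, FL, FM, GL, GM, JL, JM
  2-simplices (18): ABD, ABF, ADL, AEL, AEM, AFM, BDG, BEG, BEJ, BFJ, DGM, DJL, DJM, EGL, EJM, FGL, FGM, FJL

giving chain groups C_0 ≅ Z^9, C_1 ≅ Z^27, C_2 ≅ Z^18.

The boundary map ∂_1: C_1 → C_0 is given by ∂[p,q] = [q] − [p]. For instance
  ∂DM = M − D.
This gives a 9×27 integer matrix of rank 8; reducing to Smith normal form yields diagonal entries (1,1,1,1,1,1,1,1).

∂_2: C_2 → C_1 maps a triangle to the signed sum of its edges. For instance
  ∂AEL = EL − AL + AE,
  ∂FGM = GM − FM + FG.
This gives a 27×18 integer matrix of rank 17; reducing to Smith normal form yields diagonal entries (1,1,1,1,1,1,1,1,1,1,1,1,1,1,1,1,1).

Computing H_k = (kernel of ∂_k) / (image of ∂_{k+1}):

  H_0: rank C_0 − rank ∂_1 = 9 − 8 = 1, and the invariant factors of ∂_1 are all 1, so H_0 = Z.
  H_1: rank ker ∂_1 − rank ∂_2 = (27 − 8) − 17 = 2, and the invariant factors of ∂_2 are all 1, so H_1 = Z^2.
  H_2: rank ker ∂_2 − rank ∂_3 = (18 − 17) − 0 = 1, and there is no ∂_3, so H_2 = Z.

As a check, the Euler characteristic is 9 − 27 + 18 = 0, which agrees with 1 − 2 + 1 = 0.

H_0 = Z,  H_1 = Z^2,  H_2 = Z.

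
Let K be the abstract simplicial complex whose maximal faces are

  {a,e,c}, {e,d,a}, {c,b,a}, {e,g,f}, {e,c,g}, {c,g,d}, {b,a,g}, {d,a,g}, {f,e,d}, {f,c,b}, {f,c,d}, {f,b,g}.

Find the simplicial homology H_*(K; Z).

H_0 = Z,  H_1 = Z/2,  H_2 = 0.

We work with the vertex ordering a < b < c < d < e < f < g. The simplices of K, each written with vertices in increasing order, are:

  0-simplices (7): a, b, c, d, e, f, g
  1-simplices (18): ab, ac, ad, ae, ag, bc, bf, bg, cd, ce, cf, cg, de, df, dg, ef, eg, fg
  2-simplices (12): abc, abg, ace, ade, adg, bcf, bfg, cdf, cdg, ceg, def, efg

Hence C_0 ≅ Z^7, C_1 ≅ Z^18, C_2 ≅ Z^12.

The boundary map ∂_1: C_1 → C_0 is given by ∂[p,q] = [q] − [p]. For instance
  ∂ae = e − a.
The 7×18 boundary matrix has rank 6 and Smith normal form diag(1,1,1,1,1,1).

The boundary map ∂_2: C_2 → C_1 acts by ∂[p,q,r] = [q,r] − [p,r] + [p,q]. For instance
  ∂efg = fg − eg + ef,
  ∂abc = bc − ac + ab.
This gives a 18×12 integer matrix of rank 12; reducing to Smith normal form yields diagonal entries (1,1,1,1,1,1,1,1,1,1,1,2).

From H_k ≅ ker(∂_k) / im(∂_{k+1}) we obtain:

  H_0: rank C_0 − rank ∂_1 = 7 − 6 = 1, and the invariant factors of ∂_1 are all 1, so H_0 ≅ Z.
  H_1: rank ker ∂_1 − rank ∂_2 = (18 − 6) − 12 = 0, and ∂_2 has invariant factor 2 > 1, so H_1 ≅ Z/2.
  H_2: rank ker ∂_2 − rank ∂_3 = (12 − 12) − 0 = 0, and there is no ∂_3, so H_2 ≅ 0.

As a check, the Euler characteristic is 7 − 18 + 12 = 1, which agrees with 1 − 0 + 0 = 1.
(K is a triangulation of the real projective plane RP^2.)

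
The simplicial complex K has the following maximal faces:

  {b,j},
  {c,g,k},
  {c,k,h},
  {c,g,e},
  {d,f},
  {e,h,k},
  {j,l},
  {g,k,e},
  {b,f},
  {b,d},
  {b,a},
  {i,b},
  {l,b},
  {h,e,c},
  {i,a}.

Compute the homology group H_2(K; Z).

We work with the vertex ordering a < b < c < d < e < f < g < h < i < j < k < l. The simplices of K, each written with vertices in increasing order, are:

  0-simplices (12): a, b, c, d, e, f, g, h, i, j, k, l
  1-simplices (18): ab, ai, bd, bf, bi, bj, bl, ce, cg, ch, ck, df, eg, eh, ek, gk, hk, jl
  2-simplices (6): ceg, ceh, cgk, chk, egk, ehk

Hence C_0 ≅ Z^12, C_1 ≅ Z^18, C_2 ≅ Z^6.

The boundary map ∂_1: C_1 → C_0 maps an edge to its endpoints' difference, ∂[p,q] = q − p. For instance
  ∂gk = k − g.
As a 12×18 matrix over Z this has rank 10, with invariant factors (1,1,1,1,1,1,1,1,1,1).

The boundary map ∂_2: C_2 → C_1 maps a triangle to the signed sum of its edges. For instance
  ∂ceg = eg − cg + ce,
  ∂ceh = eh − ch + ce.
The resulting 18×6 matrix has rank 5, and its Smith normal form has invariant factors (1,1,1,1,1).

Computing H_k = (kernel of ∂_k) / (image of ∂_{k+1}):

  H_2: rank ker ∂_2 − rank ∂_3 = (6 − 5) − 0 = 1, and there is no ∂_3, so H_2 = Z.

(K is a triangulation of the disjoint union of the 2-sphere S^2 and a wedge of 3 circles.)

H_2 = Z.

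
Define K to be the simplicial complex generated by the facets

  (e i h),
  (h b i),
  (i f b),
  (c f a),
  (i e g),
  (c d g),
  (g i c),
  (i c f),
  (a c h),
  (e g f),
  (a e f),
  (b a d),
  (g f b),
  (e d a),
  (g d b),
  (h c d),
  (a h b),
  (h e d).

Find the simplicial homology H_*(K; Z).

Fix the vertex order a < b < c < d < e < f < g < h < i and write every simplex with vertices in increasing order. Then dim K = 2 and the simplices of K are:

  0-simplices (9): a, b, c, d, e, f, g, h, i
  1-simplices (27): ab, ac, ad, ae, af, ah, bd, bf, bg, bh, bi, cd, cf, cg, ch, ci, de, dg, dh, ef, eg, eh, ei, fg, fi, gi, hi
  2-simplices (18): abd, abh, acf, ach, ade, aef, bdg, bfg, bfi, bhi, cdg, cdh, cfi, cgi, deh, efg, egi, ehi

giving chain groups C_0 ≅ Z^9, C_1 ≅ Z^27, C_2 ≅ Z^18.

The boundary map ∂_1: C_1 → C_0 maps an edge to its endpoints' difference, ∂[p,q] = q − p.
This gives a 9×27 integer matrix of rank 8; reducing to Smith normal form yields diagonal entries (1,1,1,1,1,1,1,1).

∂_2: C_2 → C_1 sends each 2-simplex [p,q,r] to [q,r] − [p,r] + [p,q]. For instance
  ∂cdg = dg − cg + cd,
  ∂bfi = fi − bi + bf.
As a 27×18 matrix over Z this has rank 18, with invariant factors (1,1,1,1,1,1,1,1,1,1,1,1,1,1,1,1,1,2).

Now H_k = ker ∂_k / im ∂_{k+1}, so:

  H_0: rank C_0 − rank ∂_1 = 9 − 8 = 1, and the invariant factors of ∂_1 are all 1, so H_0 ≅ Z.
  H_1: rank ker ∂_1 − rank ∂_2 = (27 − 8) − 18 = 1, and ∂_2 has invariant factor 2 > 1, so H_1 ≅ Z ⊕ Z/2Z.
  H_2: rank ker ∂_2 − rank ∂_3 = (18 − 18) − 0 = 0, and there is no ∂_3, so H_2 ≅ 0.

As a check, the Euler characteristic is 9 − 27 + 18 = 0, which agrees with 1 − 1 + 0 = 0.
(K is a triangulation of the Klein bottle.)

H_0 = Z,  H_1 = Z ⊕ Z/2Z,  H_2 = 0.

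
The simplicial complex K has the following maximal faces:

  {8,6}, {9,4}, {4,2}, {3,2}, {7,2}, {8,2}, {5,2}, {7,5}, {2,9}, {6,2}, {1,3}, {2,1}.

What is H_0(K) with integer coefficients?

Order the vertices as 1 < 2 < 3 < 4 < 5 < 6 < 7 < 8 < 9. Listing each simplex with vertices in this order, K has dimension 1 with simplices:

  0-simplices (9): [1], [2], [3], [4], [5], [6], [7], [8], [9]
  1-simplices (12): [1,2], [1,3], [2,3], [2,4], [2,5], [2,6], [2,7], [2,8], [2,9], [4,9], [5,7], [6,8]

giving chain groups C_0 ≅ Z^9, C_1 ≅ Z^12.

The boundary map ∂_1: C_1 → C_0 maps an edge to its endpoints' difference, ∂[p,q] = q − p.
The resulting 9×12 matrix has rank 8, and its Smith normal form has invariant factors (1,1,1,1,1,1,1,1).

From H_k ≅ ker(∂_k) / im(∂_{k+1}) we obtain:

  H_0: rank C_0 − rank ∂_1 = 9 − 8 = 1, and the invariant factors of ∂_1 are all 1, so H_0 ≅ Z.

(K is a triangulation of a wedge of 4 circles.)

H_0 = Z.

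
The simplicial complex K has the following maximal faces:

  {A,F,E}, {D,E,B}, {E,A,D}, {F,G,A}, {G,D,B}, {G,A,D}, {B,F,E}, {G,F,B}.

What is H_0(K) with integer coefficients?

H_0 = Z.

Fix the vertex order A < B < D < E < F < G and write every simplex with vertices in increasing order. Then dim K = 2 and the simplices of K are:

  0-simplices (6): A, B, D, E, F, G
  1-simplices (12): AD, AE, AF, AG, BD, BE, BF, BG, DE, DG, EF, FG
  2-simplices (8): ADE, ADG, AEF, AFG, BDE, BDG, BEF, BFG

giving chain groups C_0 ≅ Z^6, C_1 ≅ Z^12, C_2 ≅ Z^8.

The boundary map ∂_1: C_1 → C_0 maps an edge to its endpoints' difference, ∂[p,q] = q − p. For instance
  ∂AD = D − A.
The resulting 6×12 matrix has rank 5, and its Smith normal form has invariant factors (1,1,1,1,1).

Boundary ∂_2: C_2 → C_1 maps a triangle to the signed sum of its edges. For instance
  ∂ADG = DG − AG + AD,
  ∂AFG = FG − AG + AF.
The resulting 12×8 matrix has rank 7, and its Smith normal form has invariant factors (1,1,1,1,1,1,1).

Computing H_k = (kernel of ∂_k) / (image of ∂_{k+1}):

  H_0: rank C_0 − rank ∂_1 = 6 − 5 = 1, and the invariant factors of ∂_1 are all 1, so H_0 ≅ Z.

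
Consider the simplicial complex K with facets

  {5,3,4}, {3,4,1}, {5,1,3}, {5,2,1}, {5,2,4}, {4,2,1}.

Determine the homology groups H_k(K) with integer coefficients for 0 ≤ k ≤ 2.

H_0 ≅ Z,  H_1 = 0,  H_2 ≅ Z.

Take the total order 1 < 2 < 3 < 4 < 5 on the vertex set. Then K (dimension 2) consists of the simplices:

  0-simplices (5): [1], [2], [3], [4], [5]
  1-simplices (9): [1,2], [1,3], [1,4], [1,5], [2,4], [2,5], [3,4], [3,5], [4,5]
  2-simplices (6): [1,2,4], [1,2,5], [1,3,4], [1,3,5], [2,4,5], [3,4,5]

giving chain groups C_0 ≅ Z^5, C_1 ≅ Z^9, C_2 ≅ Z^6.

∂_1: C_1 → C_0 maps an edge to its endpoints' difference, ∂[p,q] = q − p.
This gives a 5×9 integer matrix of rank 4; reducing to Smith normal form yields diagonal entries (1,1,1,1).

∂_2: C_2 → C_1 acts by ∂[p,q,r] = [q,r] − [p,r] + [p,q]. For instance
  ∂[2,4,5] = [4,5] − [2,5] + [2,4],
  ∂[1,2,5] = [2,5] − [1,5] + [1,2].
As a 9×6 matrix over Z this has rank 5, with invariant factors (1,1,1,1,1).

Computing H_k = (kernel of ∂_k) / (image of ∂_{k+1}):

  H_0: rank C_0 − rank ∂_1 = 5 − 4 = 1, and the invariant factors of ∂_1 are all 1, so H_0 ≅ Z.
  H_1: rank ker ∂_1 − rank ∂_2 = (9 − 4) − 5 = 0, and the invariant factors of ∂_2 are all 1, so H_1 ≅ 0.
  H_2: rank ker ∂_2 − rank ∂_3 = (6 − 5) − 0 = 1, and there is no ∂_3, so H_2 ≅ Z.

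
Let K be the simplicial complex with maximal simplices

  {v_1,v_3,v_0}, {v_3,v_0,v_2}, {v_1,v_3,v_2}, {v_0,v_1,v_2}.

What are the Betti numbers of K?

We work with the vertex ordering v_0 < v_1 < v_2 < v_3. The simplices of K, each written with vertices in increasing order, are:

  0-simplices (4): [v_0], [v_1], [v_2], [v_3]
  1-simplices (6): [v_0,v_1], [v_0,v_2], [v_0,v_3], [v_1,v_2], [v_1,v_3], [v_2,v_3]
  2-simplices (4): [v_0,v_1,v_2], [v_0,v_1,v_3], [v_0,v_2,v_3], [v_1,v_2,v_3]

Hence C_0 ≅ Z^4, C_1 ≅ Z^6, C_2 ≅ Z^4.

Boundary ∂_1: C_1 → C_0 is given by ∂[p,q] = [q] − [p].
This gives a 4×6 integer matrix of rank 3; reducing to Smith normal form yields diagonal entries (1,1,1).

Boundary ∂_2: C_2 → C_1 maps a triangle to the signed sum of its edges. For instance
  ∂[v_1,v_2,v_3] = [v_2,v_3] − [v_1,v_3] + [v_1,v_2],
  ∂[v_0,v_1,v_2] = [v_1,v_2] − [v_0,v_2] + [v_0,v_1].
The resulting 6×4 matrix has rank 3, and its Smith normal form has invariant factors (1,1,1).

Now H_k = ker ∂_k / im ∂_{k+1}, so:

  H_0: rank C_0 − rank ∂_1 = 4 − 3 = 1, and the invariant factors of ∂_1 are all 1, so H_0 = Z.
  H_1: rank ker ∂_1 − rank ∂_2 = (6 − 3) − 3 = 0, and the invariant factors of ∂_2 are all 1, so H_1 = 0.
  H_2: rank ker ∂_2 − rank ∂_3 = (4 − 3) − 0 = 1, and there is no ∂_3, so H_2 = Z.

Hence the Betti numbers are b_0 = 1, b_1 = 0, b_2 = 1.

b_0 = 1, b_1 = 0, b_2 = 1.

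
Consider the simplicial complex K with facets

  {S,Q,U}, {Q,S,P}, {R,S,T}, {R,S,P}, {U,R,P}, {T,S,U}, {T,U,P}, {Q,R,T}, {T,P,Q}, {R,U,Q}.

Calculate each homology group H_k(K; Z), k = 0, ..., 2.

Order the vertices as P < Q < R < S < T < U. Listing each simplex with vertices in this order, K has dimension 2 with simplices:

  0-simplices (6): P, Q, R, S, T, U
  1-simplices (15): PQ, PR, PS, PT, PU, QR, QS, QT, QU, RS, RT, RU, ST, SU, TU
  2-simplices (10): PQS, PQT, PRS, PRU, PTU, QRT, QRU, QSU, RST, STU

giving chain groups C_0 ≅ Z^6, C_1 ≅ Z^15, C_2 ≅ Z^10.

∂_1: C_1 → C_0 is given by ∂[p,q] = [q] − [p]. For instance
  ∂RS = S − R.
As a 6×15 matrix over Z this has rank 5, with invariant factors (1,1,1,1,1).

∂_2: C_2 → C_1 acts by ∂[p,q,r] = [q,r] − [p,r] + [p,q]. For instance
  ∂PTU = TU − PU + PT,
  ∂QRT = RT − QT + QR.
The resulting 15×10 matrix has rank 10, and its Smith normal form has invariant factors (1,1,1,1,1,1,1,1,1,2).

From H_k ≅ ker(∂_k) / im(∂_{k+1}) we obtain:

  H_0: rank C_0 − rank ∂_1 = 6 − 5 = 1, and the invariant factors of ∂_1 are all 1, so H_0 = Z.
  H_1: rank ker ∂_1 − rank ∂_2 = (15 − 5) − 10 = 0, and ∂_2 has invariant factor 2 > 1, so H_1 = Z/2.
  H_2: rank ker ∂_2 − rank ∂_3 = (10 − 10) − 0 = 0, and there is no ∂_3, so H_2 = 0.

(K is a triangulation of the real projective plane RP^2.)

H_0 ≅ Z,  H_1 ≅ Z/2,  H_2 = 0.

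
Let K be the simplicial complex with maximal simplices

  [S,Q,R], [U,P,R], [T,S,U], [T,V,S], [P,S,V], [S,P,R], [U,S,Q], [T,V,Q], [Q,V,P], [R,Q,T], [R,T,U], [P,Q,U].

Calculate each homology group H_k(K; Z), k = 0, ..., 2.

H_0 ≅ Z,  H_1 ≅ Z/2,  H_2 = 0.

Take the total order P < Q < R < S < T < U < V on the vertex set. Then K (dimension 2) consists of the simplices:

  0-simplices (7): P, Q, R, S, T, U, V
  1-simplices (18): PQ, PR, PS, PU, PV, QR, QS, QT, QU, QV, RS, RT, RU, ST, SU, SV, TU, TV
  2-simplices (12): PQU, PQV, PRS, PRU, PSV, QRS, QRT, QSU, QTV, RTU, STU, STV

so the chain groups are C_0 ≅ Z^7, C_1 ≅ Z^18, C_2 ≅ Z^12.

Boundary ∂_1: C_1 → C_0 maps an edge to its endpoints' difference, ∂[p,q] = q − p. For instance
  ∂QV = V − Q.
The 7×18 boundary matrix has rank 6 and Smith normal form diag(1,1,1,1,1,1).

∂_2: C_2 → C_1 maps a triangle to the signed sum of its edges. For instance
  ∂STU = TU − SU + ST,
  ∂QTV = TV − QV + QT.
This gives a 18×12 integer matrix of rank 12; reducing to Smith normal form yields diagonal entries (1,1,1,1,1,1,1,1,1,1,1,2).

Computing H_k = (kernel of ∂_k) / (image of ∂_{k+1}):

  H_0: rank C_0 − rank ∂_1 = 7 − 6 = 1, and the invariant factors of ∂_1 are all 1, so H_0 = Z.
  H_1: rank ker ∂_1 − rank ∂_2 = (18 − 6) − 12 = 0, and ∂_2 has invariant factor 2 > 1, so H_1 = Z/2.
  H_2: rank ker ∂_2 − rank ∂_3 = (12 − 12) − 0 = 0, and there is no ∂_3, so H_2 = 0.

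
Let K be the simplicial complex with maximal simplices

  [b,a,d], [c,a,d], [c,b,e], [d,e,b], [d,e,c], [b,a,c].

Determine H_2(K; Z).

H_2 ≅ Z.

K has 5 vertices, 9 edges, 6 triangles.
rank ∂_2 = 5, rank ∂_3 = 0 ⇒ b_2 = 6 − 5 − 0 = 1. So H_2 = Z.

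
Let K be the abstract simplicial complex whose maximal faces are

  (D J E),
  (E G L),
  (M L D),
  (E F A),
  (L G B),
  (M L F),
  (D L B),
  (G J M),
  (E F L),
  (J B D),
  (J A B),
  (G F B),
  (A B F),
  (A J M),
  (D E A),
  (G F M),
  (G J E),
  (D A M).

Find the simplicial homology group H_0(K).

Take the total order A < B < D < E < F < G < J < L < M on the vertex set. Then K (dimension 2) consists of the simplices:

  0-simplices (9): A, B, D, E, F, G, J, L, M
  1-simplices (27): AB, AD, AE, AF, AJ, AM, BD, BF, BG, BJ, BL, DE, DJ, DL, DM, EF, EG, EJ, EL, FG, FL, FM, GJ, GL, GM, JM, LM
  2-simplices (18): ABF, ABJ, ADE, ADM, AEF, AJM, BDJ, BDL, BFG, BGL, DEJ, DLM, EFL, EGJ, EGL, FGM, FLM, GJM

giving chain groups C_0 ≅ Z^9, C_1 ≅ Z^27, C_2 ≅ Z^18.

Boundary ∂_1: C_1 → C_0 sends each edge [p,q] (with p < q) to q − p.
The 9×27 boundary matrix has rank 8 and Smith normal form diag(1,1,1,1,1,1,1,1).

Boundary ∂_2: C_2 → C_1 acts by ∂[p,q,r] = [q,r] − [p,r] + [p,q]. For instance
  ∂ABF = BF − AF + AB,
  ∂BGL = GL − BL + BG.
This gives a 27×18 integer matrix of rank 18; reducing to Smith normal form yields diagonal entries (1,1,1,1,1,1,1,1,1,1,1,1,1,1,1,1,1,2).

From H_k ≅ ker(∂_k) / im(∂_{k+1}) we obtain:

  H_0: rank C_0 − rank ∂_1 = 9 − 8 = 1, and the invariant factors of ∂_1 are all 1, so H_0 = Z.

(K is a triangulation of the Klein bottle.)

H_0 = Z.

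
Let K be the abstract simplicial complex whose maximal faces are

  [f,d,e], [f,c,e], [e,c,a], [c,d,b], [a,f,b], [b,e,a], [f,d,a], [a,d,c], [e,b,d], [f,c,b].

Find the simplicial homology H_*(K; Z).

H_0 = Z,  H_1 = Z/2Z,  H_2 = 0.

Fix the vertex order a < b < c < d < e < f and write every simplex with vertices in increasing order. Then dim K = 2 and the simplices of K are:

  0-simplices (6): a, b, c, d, e, f
  1-simplices (15): ab, ac, ad, ae, af, bc, bd, be, bf, cd, ce, cf, de, df, ef
  2-simplices (10): abe, abf, acd, ace, adf, bcd, bcf, bde, cef, def

giving chain groups C_0 ≅ Z^6, C_1 ≅ Z^15, C_2 ≅ Z^10.

∂_1: C_1 → C_0 maps an edge to its endpoints' difference, ∂[p,q] = q − p. For instance
  ∂ab = b − a.
The resulting 6×15 matrix has rank 5, and its Smith normal form has invariant factors (1,1,1,1,1).

The boundary map ∂_2: C_2 → C_1 maps a triangle to the signed sum of its edges. For instance
  ∂bcd = cd − bd + bc,
  ∂acd = cd − ad + ac.
As a 15×10 matrix over Z this has rank 10, with invariant factors (1,1,1,1,1,1,1,1,1,2).

From H_k ≅ ker(∂_k) / im(∂_{k+1}) we obtain:

  H_0: rank C_0 − rank ∂_1 = 6 − 5 = 1, and the invariant factors of ∂_1 are all 1, so H_0 = Z.
  H_1: rank ker ∂_1 − rank ∂_2 = (15 − 5) − 10 = 0, and ∂_2 has invariant factor 2 > 1, so H_1 = Z/2Z.
  H_2: rank ker ∂_2 − rank ∂_3 = (10 − 10) − 0 = 0, and there is no ∂_3, so H_2 = 0.

(K is a triangulation of the real projective plane RP^2.)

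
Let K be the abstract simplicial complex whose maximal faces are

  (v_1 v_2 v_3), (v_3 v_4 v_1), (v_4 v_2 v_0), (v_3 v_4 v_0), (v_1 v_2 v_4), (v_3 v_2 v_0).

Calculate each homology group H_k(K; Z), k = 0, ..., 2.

H_0 ≅ Z,  H_1 = 0,  H_2 ≅ Z.

K has 5 vertices, 9 edges, 6 triangles.
rank ∂_0 = 0, rank ∂_1 = 4 ⇒ b_0 = 5 − 0 − 4 = 1; all invariant factors of ∂_1 are 1 so no torsion. So H_0 = Z.
rank ∂_1 = 4, rank ∂_2 = 5 ⇒ b_1 = 9 − 4 − 5 = 0; all invariant factors of ∂_2 are 1 so no torsion. So H_1 = 0.
rank ∂_2 = 5, rank ∂_3 = 0 ⇒ b_2 = 6 − 5 − 0 = 1. So H_2 = Z.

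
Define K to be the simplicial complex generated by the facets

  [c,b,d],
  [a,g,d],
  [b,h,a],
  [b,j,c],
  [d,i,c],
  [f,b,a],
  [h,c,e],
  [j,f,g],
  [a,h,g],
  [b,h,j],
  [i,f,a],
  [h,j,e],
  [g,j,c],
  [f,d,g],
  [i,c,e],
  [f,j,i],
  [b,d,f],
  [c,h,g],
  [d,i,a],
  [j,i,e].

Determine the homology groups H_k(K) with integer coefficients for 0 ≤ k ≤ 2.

H_0 ≅ Z,  H_1 ≅ Z ⊕ Z/2Z,  H_2 = 0.

Order the vertices as a < b < c < d < e < f < g < h < i < j. Listing each simplex with vertices in this order, K has dimension 2 with simplices:

  0-simplices (10): a, b, c, d, e, f, g, h, i, j
  1-simplices (30): ab, ad, af, ag, ah, ai, bc, bd, bf, bh, bj, cd, ce, cg, ch, ci, cj, df, dg, di, eh, ei, ej, fg, fi, fj, gh, gj, hj, ij
  2-simplices (20): abf, abh, adg, adi, afi, agh, bcd, bcj, bdf, bhj, cdi, ceh, cei, cgh, cgj, dfg, ehj, eij, fgj, fij

Hence C_0 ≅ Z^10, C_1 ≅ Z^30, C_2 ≅ Z^20.

Boundary ∂_1: C_1 → C_0 is given by ∂[p,q] = [q] − [p]. For instance
  ∂bj = j − b.
As a 10×30 matrix over Z this has rank 9, with invariant factors (1,1,1,1,1,1,1,1,1).

Boundary ∂_2: C_2 → C_1 sends each 2-simplex [p,q,r] to [q,r] − [p,r] + [p,q]. For instance
  ∂bhj = hj − bj + bh,
  ∂cdi = di − ci + cd.
As a 30×20 matrix over Z this has rank 20, with invariant factors (1,1,1,1,1,1,1,1,1,1,1,1,1,1,1,1,1,1,1,2).

Reading off H_k = ker ∂_k / im ∂_{k+1}:

  H_0: rank C_0 − rank ∂_1 = 10 − 9 = 1, and the invariant factors of ∂_1 are all 1, so H_0 ≅ Z.
  H_1: rank ker ∂_1 − rank ∂_2 = (30 − 9) − 20 = 1, and ∂_2 has invariant factor 2 > 1, so H_1 ≅ Z ⊕ Z/2Z.
  H_2: rank ker ∂_2 − rank ∂_3 = (20 − 20) − 0 = 0, and there is no ∂_3, so H_2 ≅ 0.

(K is a triangulation of the Klein bottle.)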